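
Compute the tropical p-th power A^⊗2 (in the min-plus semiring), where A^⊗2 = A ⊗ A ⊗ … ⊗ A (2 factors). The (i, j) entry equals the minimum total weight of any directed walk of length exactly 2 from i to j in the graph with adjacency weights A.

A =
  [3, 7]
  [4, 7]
A^⊗2 =
  [6, 10]
  [7, 11]

Each entry (A^⊗2)_ij equals the minimum over all length-2 walks i = v_0 → v_1 → … → v_2 = j of Σ_t A[v_t][v_{t+1}]. For example, for (i, j) = (0, 1) we minimise over 2 possible intermediate vertex sequences; the minimum is 10, attained along the walk 0 → 0 → 1.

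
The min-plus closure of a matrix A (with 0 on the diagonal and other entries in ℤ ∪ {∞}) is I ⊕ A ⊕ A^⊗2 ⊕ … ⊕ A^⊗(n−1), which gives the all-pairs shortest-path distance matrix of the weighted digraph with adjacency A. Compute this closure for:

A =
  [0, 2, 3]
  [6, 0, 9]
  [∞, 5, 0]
Closure =
  [0, 2, 3]
  [6, 0, 9]
  [11, 5, 0]

This is the Floyd-Warshall all-pairs shortest-path computation. For each intermediate vertex k = 0, 1, …, 2, update dist[i][j] ← min(dist[i][j], dist[i][k] + dist[k][j]). The final matrix gives, for each (i, j), the minimum total weight of any directed path from i to j (possibly empty when i = j).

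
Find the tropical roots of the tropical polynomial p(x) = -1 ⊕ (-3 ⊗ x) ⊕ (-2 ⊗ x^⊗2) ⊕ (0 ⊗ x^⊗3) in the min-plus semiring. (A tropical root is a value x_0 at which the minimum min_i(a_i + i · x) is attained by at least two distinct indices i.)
Roots: {-2, -1, 2}

Each tropical root is a break point of the lower envelope of the lines y = a_i + i · x (there are 4 lines, with slopes 0, 1, ..., 3). Only the lines that attain the minimum somewhere contribute to roots; other lines are dominated. Here the surviving (envelope) indices are i = 3, i = 2, i = 1, i = 0.
Intersections between consecutive envelope lines give the roots: for adjacent envelope indices i < j the intersection is x = (a_i − a_j) / (j − i). Reading off the sorted break points: {-2, -1, 2}.
Verification: at each break x_0, at least two indices attain the minimum of min_i(a_i + i · x_0).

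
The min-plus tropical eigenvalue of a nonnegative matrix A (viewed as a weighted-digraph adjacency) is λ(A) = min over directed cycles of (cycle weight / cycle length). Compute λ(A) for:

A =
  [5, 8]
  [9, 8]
λ(A) = 5

Enumerate directed cycles and compute their means (weight / length). Sample:
  cycle 0 → 0: weight = 5, length = 1, mean = 5/1 ≈ 5.000
  cycle 1 → 1: weight = 8, length = 1, mean = 8/1 ≈ 8.000
  cycle 0 → 1 → 0: weight = 17, length = 2, mean = 17/2 ≈ 8.500
  cycle 1 → 0 → 1: weight = 17, length = 2, mean = 17/2 ≈ 8.500
Minimum mean = 5.000, attained e.g. along the cycle 0 → 0 with weight 5 and length 1. So λ(A) = 5/1 = 5.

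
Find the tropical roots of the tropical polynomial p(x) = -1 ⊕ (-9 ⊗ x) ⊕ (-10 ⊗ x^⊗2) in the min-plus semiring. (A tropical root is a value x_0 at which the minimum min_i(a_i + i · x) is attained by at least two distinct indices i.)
Roots: {1, 8}

Each tropical root is a break point of the lower envelope of the lines y = a_i + i · x (there are 3 lines, with slopes 0, 1, ..., 2). Only the lines that attain the minimum somewhere contribute to roots; other lines are dominated. Here the surviving (envelope) indices are i = 2, i = 1, i = 0.
Intersections between consecutive envelope lines give the roots: for adjacent envelope indices i < j the intersection is x = (a_i − a_j) / (j − i). Reading off the sorted break points: {1, 8}.
Verification: at each break x_0, at least two indices attain the minimum of min_i(a_i + i · x_0).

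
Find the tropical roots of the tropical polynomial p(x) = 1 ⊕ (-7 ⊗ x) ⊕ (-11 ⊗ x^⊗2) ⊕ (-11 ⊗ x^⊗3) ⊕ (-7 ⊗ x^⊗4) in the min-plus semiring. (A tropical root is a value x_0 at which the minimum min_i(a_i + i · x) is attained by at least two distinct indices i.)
Roots: {-4, 0, 4, 8}

Each tropical root is a break point of the lower envelope of the lines y = a_i + i · x (there are 5 lines, with slopes 0, 1, ..., 4). Only the lines that attain the minimum somewhere contribute to roots; other lines are dominated. Here the surviving (envelope) indices are i = 4, i = 3, i = 2, i = 1, i = 0.
Intersections between consecutive envelope lines give the roots: for adjacent envelope indices i < j the intersection is x = (a_i − a_j) / (j − i). Reading off the sorted break points: {-4, 0, 4, 8}.
Verification: at each break x_0, at least two indices attain the minimum of min_i(a_i + i · x_0).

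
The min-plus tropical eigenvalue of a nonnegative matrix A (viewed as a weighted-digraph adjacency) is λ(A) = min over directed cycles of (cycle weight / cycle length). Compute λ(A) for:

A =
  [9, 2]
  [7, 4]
λ(A) = 4

Enumerate directed cycles and compute their means (weight / length). Sample:
  cycle 0 → 0: weight = 9, length = 1, mean = 9/1 ≈ 9.000
  cycle 1 → 1: weight = 4, length = 1, mean = 4/1 ≈ 4.000
  cycle 0 → 1 → 0: weight = 9, length = 2, mean = 9/2 ≈ 4.500
  cycle 1 → 0 → 1: weight = 9, length = 2, mean = 9/2 ≈ 4.500
Minimum mean = 4.000, attained e.g. along the cycle 1 → 1 with weight 4 and length 1. So λ(A) = 4/1 = 4.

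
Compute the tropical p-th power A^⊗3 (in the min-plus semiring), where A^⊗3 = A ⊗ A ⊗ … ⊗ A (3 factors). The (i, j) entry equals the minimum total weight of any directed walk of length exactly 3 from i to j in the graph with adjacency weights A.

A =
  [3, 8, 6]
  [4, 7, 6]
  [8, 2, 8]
A^⊗3 =
  [9, 11, 12]
  [10, 12, 13]
  [9, 10, 12]

Each entry (A^⊗3)_ij equals the minimum over all length-3 walks i = v_0 → v_1 → … → v_3 = j of Σ_t A[v_t][v_{t+1}]. For example, for (i, j) = (0, 2) we minimise over 9 possible intermediate vertex sequences; the minimum is 12, attained along the walk 0 → 0 → 0 → 2.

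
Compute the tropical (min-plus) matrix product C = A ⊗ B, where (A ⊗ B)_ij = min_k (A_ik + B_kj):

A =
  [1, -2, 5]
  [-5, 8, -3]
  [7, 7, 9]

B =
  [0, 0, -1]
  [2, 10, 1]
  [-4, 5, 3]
A ⊗ B =
  [0, 1, -1]
  [-7, -5, -6]
  [5, 7, 6]

Apply the min-plus product entry-by-entry:
  C[0][0] = min over k of (A[0][0] + B[0][0] = 1 + 0 = 1, A[0][1] + B[1][0] = -2 + 2 = 0, A[0][2] + B[2][0] = 5 + -4 = 1) = 0 (attained at k = 1)
  C[0][1] = min over k of (A[0][0] + B[0][1] = 1 + 0 = 1, A[0][1] + B[1][1] = -2 + 10 = 8, A[0][2] + B[2][1] = 5 + 5 = 10) = 1 (attained at k = 0)
  C[0][2] = min over k of (A[0][0] + B[0][2] = 1 + -1 = 0, A[0][1] + B[1][2] = -2 + 1 = -1, A[0][2] + B[2][2] = 5 + 3 = 8) = -1 (attained at k = 1)
  C[1][0] = min over k of (A[1][0] + B[0][0] = -5 + 0 = -5, A[1][1] + B[1][0] = 8 + 2 = 10, A[1][2] + B[2][0] = -3 + -4 = -7) = -7 (attained at k = 2)
  C[1][1] = min over k of (A[1][0] + B[0][1] = -5 + 0 = -5, A[1][1] + B[1][1] = 8 + 10 = 18, A[1][2] + B[2][1] = -3 + 5 = 2) = -5 (attained at k = 0)
  C[1][2] = min over k of (A[1][0] + B[0][2] = -5 + -1 = -6, A[1][1] + B[1][2] = 8 + 1 = 9, A[1][2] + B[2][2] = -3 + 3 = 0) = -6 (attained at k = 0)
  C[2][0] = min over k of (A[2][0] + B[0][0] = 7 + 0 = 7, A[2][1] + B[1][0] = 7 + 2 = 9, A[2][2] + B[2][0] = 9 + -4 = 5) = 5 (attained at k = 2)
  C[2][1] = min over k of (A[2][0] + B[0][1] = 7 + 0 = 7, A[2][1] + B[1][1] = 7 + 10 = 17, A[2][2] + B[2][1] = 9 + 5 = 14) = 7 (attained at k = 0)
  C[2][2] = min over k of (A[2][0] + B[0][2] = 7 + -1 = 6, A[2][1] + B[1][2] = 7 + 1 = 8, A[2][2] + B[2][2] = 9 + 3 = 12) = 6 (attained at k = 0)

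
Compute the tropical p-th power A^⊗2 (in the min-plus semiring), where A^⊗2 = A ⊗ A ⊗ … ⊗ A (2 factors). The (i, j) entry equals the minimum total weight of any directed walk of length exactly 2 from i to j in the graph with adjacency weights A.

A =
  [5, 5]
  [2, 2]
A^⊗2 =
  [7, 7]
  [4, 4]

Each entry (A^⊗2)_ij equals the minimum over all length-2 walks i = v_0 → v_1 → … → v_2 = j of Σ_t A[v_t][v_{t+1}]. For example, for (i, j) = (0, 1) we minimise over 2 possible intermediate vertex sequences; the minimum is 7, attained along the walk 0 → 1 → 1.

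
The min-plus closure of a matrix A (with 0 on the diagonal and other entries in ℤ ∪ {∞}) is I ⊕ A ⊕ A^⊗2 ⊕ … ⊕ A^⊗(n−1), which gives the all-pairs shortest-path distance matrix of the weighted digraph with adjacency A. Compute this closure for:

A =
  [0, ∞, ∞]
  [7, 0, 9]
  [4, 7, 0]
Closure =
  [0, ∞, ∞]
  [7, 0, 9]
  [4, 7, 0]

This is the Floyd-Warshall all-pairs shortest-path computation. For each intermediate vertex k = 0, 1, …, 2, update dist[i][j] ← min(dist[i][j], dist[i][k] + dist[k][j]). The final matrix gives, for each (i, j), the minimum total weight of any directed path from i to j (possibly empty when i = j).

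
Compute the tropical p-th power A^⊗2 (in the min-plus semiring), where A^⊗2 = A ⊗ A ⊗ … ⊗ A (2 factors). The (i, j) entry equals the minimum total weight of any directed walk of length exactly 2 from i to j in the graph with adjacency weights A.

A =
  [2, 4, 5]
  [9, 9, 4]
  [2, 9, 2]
A^⊗2 =
  [4, 6, 7]
  [6, 13, 6]
  [4, 6, 4]

Each entry (A^⊗2)_ij equals the minimum over all length-2 walks i = v_0 → v_1 → … → v_2 = j of Σ_t A[v_t][v_{t+1}]. For example, for (i, j) = (0, 2) we minimise over 3 possible intermediate vertex sequences; the minimum is 7, attained along the walk 0 → 0 → 2.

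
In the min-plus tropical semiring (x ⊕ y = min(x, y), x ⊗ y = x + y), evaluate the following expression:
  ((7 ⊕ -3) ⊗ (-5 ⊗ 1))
((7 ⊕ -3) ⊗ (-5 ⊗ 1)) = -7

Expand innermost to outermost. Recall ⊕ takes the minimum of its arguments and ⊗ takes their sum. Working out the expression ((7 ⊕ -3) ⊗ (-5 ⊗ 1)) gives -7.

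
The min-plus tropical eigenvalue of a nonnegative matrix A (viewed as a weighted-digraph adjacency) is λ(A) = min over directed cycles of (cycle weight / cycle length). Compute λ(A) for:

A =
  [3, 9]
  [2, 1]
λ(A) = 1

Enumerate directed cycles and compute their means (weight / length). Sample:
  cycle 0 → 0: weight = 3, length = 1, mean = 3/1 ≈ 3.000
  cycle 1 → 1: weight = 1, length = 1, mean = 1/1 ≈ 1.000
  cycle 0 → 1 → 0: weight = 11, length = 2, mean = 11/2 ≈ 5.500
  cycle 1 → 0 → 1: weight = 11, length = 2, mean = 11/2 ≈ 5.500
Minimum mean = 1.000, attained e.g. along the cycle 1 → 1 with weight 1 and length 1. So λ(A) = 1/1 = 1.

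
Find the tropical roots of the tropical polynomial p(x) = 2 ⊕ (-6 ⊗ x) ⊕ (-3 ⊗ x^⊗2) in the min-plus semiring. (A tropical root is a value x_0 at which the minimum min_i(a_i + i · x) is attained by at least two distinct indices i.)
Roots: {-3, 8}

Each tropical root is a break point of the lower envelope of the lines y = a_i + i · x (there are 3 lines, with slopes 0, 1, ..., 2). Only the lines that attain the minimum somewhere contribute to roots; other lines are dominated. Here the surviving (envelope) indices are i = 2, i = 1, i = 0.
Intersections between consecutive envelope lines give the roots: for adjacent envelope indices i < j the intersection is x = (a_i − a_j) / (j − i). Reading off the sorted break points: {-3, 8}.
Verification: at each break x_0, at least two indices attain the minimum of min_i(a_i + i · x_0).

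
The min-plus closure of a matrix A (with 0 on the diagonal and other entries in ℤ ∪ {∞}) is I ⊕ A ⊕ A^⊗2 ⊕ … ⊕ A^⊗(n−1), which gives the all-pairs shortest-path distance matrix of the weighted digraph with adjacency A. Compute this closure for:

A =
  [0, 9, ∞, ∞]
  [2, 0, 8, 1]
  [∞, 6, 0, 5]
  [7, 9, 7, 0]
Closure =
  [0, 9, 17, 10]
  [2, 0, 8, 1]
  [8, 6, 0, 5]
  [7, 9, 7, 0]

This is the Floyd-Warshall all-pairs shortest-path computation. For each intermediate vertex k = 0, 1, …, 3, update dist[i][j] ← min(dist[i][j], dist[i][k] + dist[k][j]). The final matrix gives, for each (i, j), the minimum total weight of any directed path from i to j (possibly empty when i = j).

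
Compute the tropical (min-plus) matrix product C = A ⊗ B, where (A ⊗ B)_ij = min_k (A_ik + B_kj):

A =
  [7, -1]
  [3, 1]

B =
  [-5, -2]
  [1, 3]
A ⊗ B =
  [0, 2]
  [-2, 1]

Apply the min-plus product entry-by-entry:
  C[0][0] = min over k of (A[0][0] + B[0][0] = 7 + -5 = 2, A[0][1] + B[1][0] = -1 + 1 = 0) = 0 (attained at k = 1)
  C[0][1] = min over k of (A[0][0] + B[0][1] = 7 + -2 = 5, A[0][1] + B[1][1] = -1 + 3 = 2) = 2 (attained at k = 1)
  C[1][0] = min over k of (A[1][0] + B[0][0] = 3 + -5 = -2, A[1][1] + B[1][0] = 1 + 1 = 2) = -2 (attained at k = 0)
  C[1][1] = min over k of (A[1][0] + B[0][1] = 3 + -2 = 1, A[1][1] + B[1][1] = 1 + 3 = 4) = 1 (attained at k = 0)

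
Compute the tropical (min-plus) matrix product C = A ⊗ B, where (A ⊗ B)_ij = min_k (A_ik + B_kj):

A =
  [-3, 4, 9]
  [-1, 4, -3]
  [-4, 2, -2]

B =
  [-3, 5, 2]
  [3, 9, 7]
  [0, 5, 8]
A ⊗ B =
  [-6, 2, -1]
  [-4, 2, 1]
  [-7, 1, -2]

Apply the min-plus product entry-by-entry:
  C[0][0] = min over k of (A[0][0] + B[0][0] = -3 + -3 = -6, A[0][1] + B[1][0] = 4 + 3 = 7, A[0][2] + B[2][0] = 9 + 0 = 9) = -6 (attained at k = 0)
  C[0][1] = min over k of (A[0][0] + B[0][1] = -3 + 5 = 2, A[0][1] + B[1][1] = 4 + 9 = 13, A[0][2] + B[2][1] = 9 + 5 = 14) = 2 (attained at k = 0)
  C[0][2] = min over k of (A[0][0] + B[0][2] = -3 + 2 = -1, A[0][1] + B[1][2] = 4 + 7 = 11, A[0][2] + B[2][2] = 9 + 8 = 17) = -1 (attained at k = 0)
  C[1][0] = min over k of (A[1][0] + B[0][0] = -1 + -3 = -4, A[1][1] + B[1][0] = 4 + 3 = 7, A[1][2] + B[2][0] = -3 + 0 = -3) = -4 (attained at k = 0)
  C[1][1] = min over k of (A[1][0] + B[0][1] = -1 + 5 = 4, A[1][1] + B[1][1] = 4 + 9 = 13, A[1][2] + B[2][1] = -3 + 5 = 2) = 2 (attained at k = 2)
  C[1][2] = min over k of (A[1][0] + B[0][2] = -1 + 2 = 1, A[1][1] + B[1][2] = 4 + 7 = 11, A[1][2] + B[2][2] = -3 + 8 = 5) = 1 (attained at k = 0)
  C[2][0] = min over k of (A[2][0] + B[0][0] = -4 + -3 = -7, A[2][1] + B[1][0] = 2 + 3 = 5, A[2][2] + B[2][0] = -2 + 0 = -2) = -7 (attained at k = 0)
  C[2][1] = min over k of (A[2][0] + B[0][1] = -4 + 5 = 1, A[2][1] + B[1][1] = 2 + 9 = 11, A[2][2] + B[2][1] = -2 + 5 = 3) = 1 (attained at k = 0)
  C[2][2] = min over k of (A[2][0] + B[0][2] = -4 + 2 = -2, A[2][1] + B[1][2] = 2 + 7 = 9, A[2][2] + B[2][2] = -2 + 8 = 6) = -2 (attained at k = 0)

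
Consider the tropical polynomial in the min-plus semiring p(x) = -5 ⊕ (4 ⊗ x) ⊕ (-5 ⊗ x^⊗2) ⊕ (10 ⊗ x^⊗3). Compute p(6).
p(6) = -5

A tropical monomial a ⊗ x^⊗i evaluates to a + i · x. Evaluating each term at x = 6:
  Term 0 contributes -5 + 0 · 6 = -5
  Term 1 contributes 4 + 1 · 6 = 10
  Term 2 contributes -5 + 2 · 6 = 7
  Term 3 contributes 10 + 3 · 6 = 28
p(6) = ⊕ of these = min[-5, 10, 7, 28] = -5.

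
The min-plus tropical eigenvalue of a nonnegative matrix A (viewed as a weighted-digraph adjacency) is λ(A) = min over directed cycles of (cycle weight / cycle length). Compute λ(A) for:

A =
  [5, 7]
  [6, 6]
λ(A) = 5

Enumerate directed cycles and compute their means (weight / length). Sample:
  cycle 0 → 0: weight = 5, length = 1, mean = 5/1 ≈ 5.000
  cycle 1 → 1: weight = 6, length = 1, mean = 6/1 ≈ 6.000
  cycle 0 → 1 → 0: weight = 13, length = 2, mean = 13/2 ≈ 6.500
  cycle 1 → 0 → 1: weight = 13, length = 2, mean = 13/2 ≈ 6.500
Minimum mean = 5.000, attained e.g. along the cycle 0 → 0 with weight 5 and length 1. So λ(A) = 5/1 = 5.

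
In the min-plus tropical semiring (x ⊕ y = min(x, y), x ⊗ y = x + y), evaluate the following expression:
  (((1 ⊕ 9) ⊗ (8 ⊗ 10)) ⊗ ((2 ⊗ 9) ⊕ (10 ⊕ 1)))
(((1 ⊕ 9) ⊗ (8 ⊗ 10)) ⊗ ((2 ⊗ 9) ⊕ (10 ⊕ 1))) = 20

Expand innermost to outermost. Recall ⊕ takes the minimum of its arguments and ⊗ takes their sum. Working out the expression (((1 ⊕ 9) ⊗ (8 ⊗ 10)) ⊗ ((2 ⊗ 9) ⊕ (10 ⊕ 1))) gives 20.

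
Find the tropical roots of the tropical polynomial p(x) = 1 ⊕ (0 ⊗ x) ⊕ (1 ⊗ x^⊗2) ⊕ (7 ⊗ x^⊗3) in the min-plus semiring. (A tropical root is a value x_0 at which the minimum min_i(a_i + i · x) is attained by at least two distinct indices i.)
Roots: {-6, -1, 1}

Each tropical root is a break point of the lower envelope of the lines y = a_i + i · x (there are 4 lines, with slopes 0, 1, ..., 3). Only the lines that attain the minimum somewhere contribute to roots; other lines are dominated. Here the surviving (envelope) indices are i = 3, i = 2, i = 1, i = 0.
Intersections between consecutive envelope lines give the roots: for adjacent envelope indices i < j the intersection is x = (a_i − a_j) / (j − i). Reading off the sorted break points: {-6, -1, 1}.
Verification: at each break x_0, at least two indices attain the minimum of min_i(a_i + i · x_0).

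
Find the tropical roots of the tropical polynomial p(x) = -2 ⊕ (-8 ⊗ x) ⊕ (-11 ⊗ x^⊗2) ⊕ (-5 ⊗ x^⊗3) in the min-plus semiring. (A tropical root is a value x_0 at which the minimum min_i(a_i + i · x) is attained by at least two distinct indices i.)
Roots: {-6, 3, 6}

Each tropical root is a break point of the lower envelope of the lines y = a_i + i · x (there are 4 lines, with slopes 0, 1, ..., 3). Only the lines that attain the minimum somewhere contribute to roots; other lines are dominated. Here the surviving (envelope) indices are i = 3, i = 2, i = 1, i = 0.
Intersections between consecutive envelope lines give the roots: for adjacent envelope indices i < j the intersection is x = (a_i − a_j) / (j − i). Reading off the sorted break points: {-6, 3, 6}.
Verification: at each break x_0, at least two indices attain the minimum of min_i(a_i + i · x_0).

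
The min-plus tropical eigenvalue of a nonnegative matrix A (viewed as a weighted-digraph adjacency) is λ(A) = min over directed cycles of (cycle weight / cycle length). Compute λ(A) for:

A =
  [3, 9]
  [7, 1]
λ(A) = 1

Enumerate directed cycles and compute their means (weight / length). Sample:
  cycle 0 → 0: weight = 3, length = 1, mean = 3/1 ≈ 3.000
  cycle 1 → 1: weight = 1, length = 1, mean = 1/1 ≈ 1.000
  cycle 0 → 1 → 0: weight = 16, length = 2, mean = 16/2 ≈ 8.000
  cycle 1 → 0 → 1: weight = 16, length = 2, mean = 16/2 ≈ 8.000
Minimum mean = 1.000, attained e.g. along the cycle 1 → 1 with weight 1 and length 1. So λ(A) = 1/1 = 1.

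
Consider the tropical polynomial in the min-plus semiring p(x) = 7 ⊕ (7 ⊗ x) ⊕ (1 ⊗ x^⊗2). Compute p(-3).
p(-3) = -5

A tropical monomial a ⊗ x^⊗i evaluates to a + i · x. Evaluating each term at x = -3:
  Term 0 contributes 7 + 0 · -3 = 7
  Term 1 contributes 7 + 1 · -3 = 4
  Term 2 contributes 1 + 2 · -3 = -5
p(-3) = ⊕ of these = min[7, 4, -5] = -5.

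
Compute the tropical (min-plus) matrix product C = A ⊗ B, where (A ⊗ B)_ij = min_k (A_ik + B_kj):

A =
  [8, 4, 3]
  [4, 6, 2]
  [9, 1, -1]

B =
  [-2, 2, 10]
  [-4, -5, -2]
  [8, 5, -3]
A ⊗ B =
  [0, -1, 0]
  [2, 1, -1]
  [-3, -4, -4]

Apply the min-plus product entry-by-entry:
  C[0][0] = min over k of (A[0][0] + B[0][0] = 8 + -2 = 6, A[0][1] + B[1][0] = 4 + -4 = 0, A[0][2] + B[2][0] = 3 + 8 = 11) = 0 (attained at k = 1)
  C[0][1] = min over k of (A[0][0] + B[0][1] = 8 + 2 = 10, A[0][1] + B[1][1] = 4 + -5 = -1, A[0][2] + B[2][1] = 3 + 5 = 8) = -1 (attained at k = 1)
  C[0][2] = min over k of (A[0][0] + B[0][2] = 8 + 10 = 18, A[0][1] + B[1][2] = 4 + -2 = 2, A[0][2] + B[2][2] = 3 + -3 = 0) = 0 (attained at k = 2)
  C[1][0] = min over k of (A[1][0] + B[0][0] = 4 + -2 = 2, A[1][1] + B[1][0] = 6 + -4 = 2, A[1][2] + B[2][0] = 2 + 8 = 10) = 2 (attained at k = 0)
  C[1][1] = min over k of (A[1][0] + B[0][1] = 4 + 2 = 6, A[1][1] + B[1][1] = 6 + -5 = 1, A[1][2] + B[2][1] = 2 + 5 = 7) = 1 (attained at k = 1)
  C[1][2] = min over k of (A[1][0] + B[0][2] = 4 + 10 = 14, A[1][1] + B[1][2] = 6 + -2 = 4, A[1][2] + B[2][2] = 2 + -3 = -1) = -1 (attained at k = 2)
  C[2][0] = min over k of (A[2][0] + B[0][0] = 9 + -2 = 7, A[2][1] + B[1][0] = 1 + -4 = -3, A[2][2] + B[2][0] = -1 + 8 = 7) = -3 (attained at k = 1)
  C[2][1] = min over k of (A[2][0] + B[0][1] = 9 + 2 = 11, A[2][1] + B[1][1] = 1 + -5 = -4, A[2][2] + B[2][1] = -1 + 5 = 4) = -4 (attained at k = 1)
  C[2][2] = min over k of (A[2][0] + B[0][2] = 9 + 10 = 19, A[2][1] + B[1][2] = 1 + -2 = -1, A[2][2] + B[2][2] = -1 + -3 = -4) = -4 (attained at k = 2)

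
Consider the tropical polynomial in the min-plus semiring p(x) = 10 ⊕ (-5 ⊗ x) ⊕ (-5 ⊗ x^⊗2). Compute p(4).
p(4) = -1

A tropical monomial a ⊗ x^⊗i evaluates to a + i · x. Evaluating each term at x = 4:
  Term 0 contributes 10 + 0 · 4 = 10
  Term 1 contributes -5 + 1 · 4 = -1
  Term 2 contributes -5 + 2 · 4 = 3
p(4) = ⊕ of these = min[10, -1, 3] = -1.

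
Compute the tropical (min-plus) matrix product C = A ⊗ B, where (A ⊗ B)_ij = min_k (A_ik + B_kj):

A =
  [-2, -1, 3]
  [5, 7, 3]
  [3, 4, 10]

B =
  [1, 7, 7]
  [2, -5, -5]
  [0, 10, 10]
A ⊗ B =
  [-1, -6, -6]
  [3, 2, 2]
  [4, -1, -1]

Apply the min-plus product entry-by-entry:
  C[0][0] = min over k of (A[0][0] + B[0][0] = -2 + 1 = -1, A[0][1] + B[1][0] = -1 + 2 = 1, A[0][2] + B[2][0] = 3 + 0 = 3) = -1 (attained at k = 0)
  C[0][1] = min over k of (A[0][0] + B[0][1] = -2 + 7 = 5, A[0][1] + B[1][1] = -1 + -5 = -6, A[0][2] + B[2][1] = 3 + 10 = 13) = -6 (attained at k = 1)
  C[0][2] = min over k of (A[0][0] + B[0][2] = -2 + 7 = 5, A[0][1] + B[1][2] = -1 + -5 = -6, A[0][2] + B[2][2] = 3 + 10 = 13) = -6 (attained at k = 1)
  C[1][0] = min over k of (A[1][0] + B[0][0] = 5 + 1 = 6, A[1][1] + B[1][0] = 7 + 2 = 9, A[1][2] + B[2][0] = 3 + 0 = 3) = 3 (attained at k = 2)
  C[1][1] = min over k of (A[1][0] + B[0][1] = 5 + 7 = 12, A[1][1] + B[1][1] = 7 + -5 = 2, A[1][2] + B[2][1] = 3 + 10 = 13) = 2 (attained at k = 1)
  C[1][2] = min over k of (A[1][0] + B[0][2] = 5 + 7 = 12, A[1][1] + B[1][2] = 7 + -5 = 2, A[1][2] + B[2][2] = 3 + 10 = 13) = 2 (attained at k = 1)
  C[2][0] = min over k of (A[2][0] + B[0][0] = 3 + 1 = 4, A[2][1] + B[1][0] = 4 + 2 = 6, A[2][2] + B[2][0] = 10 + 0 = 10) = 4 (attained at k = 0)
  C[2][1] = min over k of (A[2][0] + B[0][1] = 3 + 7 = 10, A[2][1] + B[1][1] = 4 + -5 = -1, A[2][2] + B[2][1] = 10 + 10 = 20) = -1 (attained at k = 1)
  C[2][2] = min over k of (A[2][0] + B[0][2] = 3 + 7 = 10, A[2][1] + B[1][2] = 4 + -5 = -1, A[2][2] + B[2][2] = 10 + 10 = 20) = -1 (attained at k = 1)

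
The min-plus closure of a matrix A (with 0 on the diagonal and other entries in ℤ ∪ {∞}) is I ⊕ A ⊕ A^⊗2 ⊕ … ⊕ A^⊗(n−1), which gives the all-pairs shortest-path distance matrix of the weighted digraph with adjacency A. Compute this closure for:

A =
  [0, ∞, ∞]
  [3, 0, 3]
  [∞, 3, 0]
Closure =
  [0, ∞, ∞]
  [3, 0, 3]
  [6, 3, 0]

This is the Floyd-Warshall all-pairs shortest-path computation. For each intermediate vertex k = 0, 1, …, 2, update dist[i][j] ← min(dist[i][j], dist[i][k] + dist[k][j]). The final matrix gives, for each (i, j), the minimum total weight of any directed path from i to j (possibly empty when i = j).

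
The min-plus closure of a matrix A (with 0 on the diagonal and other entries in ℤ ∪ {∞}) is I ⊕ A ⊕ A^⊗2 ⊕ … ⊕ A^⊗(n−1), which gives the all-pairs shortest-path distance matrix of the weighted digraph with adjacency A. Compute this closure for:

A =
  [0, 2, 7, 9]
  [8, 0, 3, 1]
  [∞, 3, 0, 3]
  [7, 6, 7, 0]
Closure =
  [0, 2, 5, 3]
  [8, 0, 3, 1]
  [10, 3, 0, 3]
  [7, 6, 7, 0]

This is the Floyd-Warshall all-pairs shortest-path computation. For each intermediate vertex k = 0, 1, …, 3, update dist[i][j] ← min(dist[i][j], dist[i][k] + dist[k][j]). The final matrix gives, for each (i, j), the minimum total weight of any directed path from i to j (possibly empty when i = j).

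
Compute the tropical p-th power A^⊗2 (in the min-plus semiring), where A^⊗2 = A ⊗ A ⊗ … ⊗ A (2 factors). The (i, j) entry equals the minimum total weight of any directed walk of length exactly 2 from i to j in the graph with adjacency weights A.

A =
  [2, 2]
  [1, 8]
A^⊗2 =
  [3, 4]
  [3, 3]

Each entry (A^⊗2)_ij equals the minimum over all length-2 walks i = v_0 → v_1 → … → v_2 = j of Σ_t A[v_t][v_{t+1}]. For example, for (i, j) = (0, 1) we minimise over 2 possible intermediate vertex sequences; the minimum is 4, attained along the walk 0 → 0 → 1.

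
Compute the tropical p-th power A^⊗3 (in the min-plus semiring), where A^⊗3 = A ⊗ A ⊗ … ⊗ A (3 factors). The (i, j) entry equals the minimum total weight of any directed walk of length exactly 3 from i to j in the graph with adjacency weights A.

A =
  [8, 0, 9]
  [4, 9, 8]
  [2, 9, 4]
A^⊗3 =
  [10, 4, 12]
  [8, 10, 12]
  [6, 6, 10]

Each entry (A^⊗3)_ij equals the minimum over all length-3 walks i = v_0 → v_1 → … → v_3 = j of Σ_t A[v_t][v_{t+1}]. For example, for (i, j) = (0, 2) we minimise over 9 possible intermediate vertex sequences; the minimum is 12, attained along the walk 0 → 1 → 2 → 2.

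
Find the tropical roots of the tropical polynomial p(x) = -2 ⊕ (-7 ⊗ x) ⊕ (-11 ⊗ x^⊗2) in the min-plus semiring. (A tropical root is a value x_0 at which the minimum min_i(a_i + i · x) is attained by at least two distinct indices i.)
Roots: {4, 5}

Each tropical root is a break point of the lower envelope of the lines y = a_i + i · x (there are 3 lines, with slopes 0, 1, ..., 2). Only the lines that attain the minimum somewhere contribute to roots; other lines are dominated. Here the surviving (envelope) indices are i = 2, i = 1, i = 0.
Intersections between consecutive envelope lines give the roots: for adjacent envelope indices i < j the intersection is x = (a_i − a_j) / (j − i). Reading off the sorted break points: {4, 5}.
Verification: at each break x_0, at least two indices attain the minimum of min_i(a_i + i · x_0).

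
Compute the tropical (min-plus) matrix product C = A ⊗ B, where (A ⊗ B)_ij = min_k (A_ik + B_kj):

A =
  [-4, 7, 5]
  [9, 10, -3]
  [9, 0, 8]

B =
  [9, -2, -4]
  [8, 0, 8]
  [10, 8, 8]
A ⊗ B =
  [5, -6, -8]
  [7, 5, 5]
  [8, 0, 5]

Apply the min-plus product entry-by-entry:
  C[0][0] = min over k of (A[0][0] + B[0][0] = -4 + 9 = 5, A[0][1] + B[1][0] = 7 + 8 = 15, A[0][2] + B[2][0] = 5 + 10 = 15) = 5 (attained at k = 0)
  C[0][1] = min over k of (A[0][0] + B[0][1] = -4 + -2 = -6, A[0][1] + B[1][1] = 7 + 0 = 7, A[0][2] + B[2][1] = 5 + 8 = 13) = -6 (attained at k = 0)
  C[0][2] = min over k of (A[0][0] + B[0][2] = -4 + -4 = -8, A[0][1] + B[1][2] = 7 + 8 = 15, A[0][2] + B[2][2] = 5 + 8 = 13) = -8 (attained at k = 0)
  C[1][0] = min over k of (A[1][0] + B[0][0] = 9 + 9 = 18, A[1][1] + B[1][0] = 10 + 8 = 18, A[1][2] + B[2][0] = -3 + 10 = 7) = 7 (attained at k = 2)
  C[1][1] = min over k of (A[1][0] + B[0][1] = 9 + -2 = 7, A[1][1] + B[1][1] = 10 + 0 = 10, A[1][2] + B[2][1] = -3 + 8 = 5) = 5 (attained at k = 2)
  C[1][2] = min over k of (A[1][0] + B[0][2] = 9 + -4 = 5, A[1][1] + B[1][2] = 10 + 8 = 18, A[1][2] + B[2][2] = -3 + 8 = 5) = 5 (attained at k = 0)
  C[2][0] = min over k of (A[2][0] + B[0][0] = 9 + 9 = 18, A[2][1] + B[1][0] = 0 + 8 = 8, A[2][2] + B[2][0] = 8 + 10 = 18) = 8 (attained at k = 1)
  C[2][1] = min over k of (A[2][0] + B[0][1] = 9 + -2 = 7, A[2][1] + B[1][1] = 0 + 0 = 0, A[2][2] + B[2][1] = 8 + 8 = 16) = 0 (attained at k = 1)
  C[2][2] = min over k of (A[2][0] + B[0][2] = 9 + -4 = 5, A[2][1] + B[1][2] = 0 + 8 = 8, A[2][2] + B[2][2] = 8 + 8 = 16) = 5 (attained at k = 0)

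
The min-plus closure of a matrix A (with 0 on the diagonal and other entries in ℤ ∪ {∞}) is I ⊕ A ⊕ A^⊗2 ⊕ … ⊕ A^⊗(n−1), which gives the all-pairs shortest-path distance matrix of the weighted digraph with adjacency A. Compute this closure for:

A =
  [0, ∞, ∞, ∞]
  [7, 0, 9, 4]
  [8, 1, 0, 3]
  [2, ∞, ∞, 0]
Closure =
  [0, ∞, ∞, ∞]
  [6, 0, 9, 4]
  [5, 1, 0, 3]
  [2, ∞, ∞, 0]

This is the Floyd-Warshall all-pairs shortest-path computation. For each intermediate vertex k = 0, 1, …, 3, update dist[i][j] ← min(dist[i][j], dist[i][k] + dist[k][j]). The final matrix gives, for each (i, j), the minimum total weight of any directed path from i to j (possibly empty when i = j).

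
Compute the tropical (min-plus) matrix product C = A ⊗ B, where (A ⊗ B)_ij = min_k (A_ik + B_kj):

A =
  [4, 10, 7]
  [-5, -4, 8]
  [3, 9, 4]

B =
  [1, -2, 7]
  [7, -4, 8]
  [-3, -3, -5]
A ⊗ B =
  [4, 2, 2]
  [-4, -8, 2]
  [1, 1, -1]

Apply the min-plus product entry-by-entry:
  C[0][0] = min over k of (A[0][0] + B[0][0] = 4 + 1 = 5, A[0][1] + B[1][0] = 10 + 7 = 17, A[0][2] + B[2][0] = 7 + -3 = 4) = 4 (attained at k = 2)
  C[0][1] = min over k of (A[0][0] + B[0][1] = 4 + -2 = 2, A[0][1] + B[1][1] = 10 + -4 = 6, A[0][2] + B[2][1] = 7 + -3 = 4) = 2 (attained at k = 0)
  C[0][2] = min over k of (A[0][0] + B[0][2] = 4 + 7 = 11, A[0][1] + B[1][2] = 10 + 8 = 18, A[0][2] + B[2][2] = 7 + -5 = 2) = 2 (attained at k = 2)
  C[1][0] = min over k of (A[1][0] + B[0][0] = -5 + 1 = -4, A[1][1] + B[1][0] = -4 + 7 = 3, A[1][2] + B[2][0] = 8 + -3 = 5) = -4 (attained at k = 0)
  C[1][1] = min over k of (A[1][0] + B[0][1] = -5 + -2 = -7, A[1][1] + B[1][1] = -4 + -4 = -8, A[1][2] + B[2][1] = 8 + -3 = 5) = -8 (attained at k = 1)
  C[1][2] = min over k of (A[1][0] + B[0][2] = -5 + 7 = 2, A[1][1] + B[1][2] = -4 + 8 = 4, A[1][2] + B[2][2] = 8 + -5 = 3) = 2 (attained at k = 0)
  C[2][0] = min over k of (A[2][0] + B[0][0] = 3 + 1 = 4, A[2][1] + B[1][0] = 9 + 7 = 16, A[2][2] + B[2][0] = 4 + -3 = 1) = 1 (attained at k = 2)
  C[2][1] = min over k of (A[2][0] + B[0][1] = 3 + -2 = 1, A[2][1] + B[1][1] = 9 + -4 = 5, A[2][2] + B[2][1] = 4 + -3 = 1) = 1 (attained at k = 0)
  C[2][2] = min over k of (A[2][0] + B[0][2] = 3 + 7 = 10, A[2][1] + B[1][2] = 9 + 8 = 17, A[2][2] + B[2][2] = 4 + -5 = -1) = -1 (attained at k = 2)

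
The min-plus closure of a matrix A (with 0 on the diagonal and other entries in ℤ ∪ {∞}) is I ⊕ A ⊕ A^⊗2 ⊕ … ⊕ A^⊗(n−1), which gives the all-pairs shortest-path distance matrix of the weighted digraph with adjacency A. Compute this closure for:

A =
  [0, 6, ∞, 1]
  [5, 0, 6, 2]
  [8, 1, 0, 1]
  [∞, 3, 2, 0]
Closure =
  [0, 4, 3, 1]
  [5, 0, 4, 2]
  [6, 1, 0, 1]
  [8, 3, 2, 0]

This is the Floyd-Warshall all-pairs shortest-path computation. For each intermediate vertex k = 0, 1, …, 3, update dist[i][j] ← min(dist[i][j], dist[i][k] + dist[k][j]). The final matrix gives, for each (i, j), the minimum total weight of any directed path from i to j (possibly empty when i = j).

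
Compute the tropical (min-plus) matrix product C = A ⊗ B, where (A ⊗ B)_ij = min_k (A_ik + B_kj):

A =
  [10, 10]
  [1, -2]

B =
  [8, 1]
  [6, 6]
A ⊗ B =
  [16, 11]
  [4, 2]

Apply the min-plus product entry-by-entry:
  C[0][0] = min over k of (A[0][0] + B[0][0] = 10 + 8 = 18, A[0][1] + B[1][0] = 10 + 6 = 16) = 16 (attained at k = 1)
  C[0][1] = min over k of (A[0][0] + B[0][1] = 10 + 1 = 11, A[0][1] + B[1][1] = 10 + 6 = 16) = 11 (attained at k = 0)
  C[1][0] = min over k of (A[1][0] + B[0][0] = 1 + 8 = 9, A[1][1] + B[1][0] = -2 + 6 = 4) = 4 (attained at k = 1)
  C[1][1] = min over k of (A[1][0] + B[0][1] = 1 + 1 = 2, A[1][1] + B[1][1] = -2 + 6 = 4) = 2 (attained at k = 0)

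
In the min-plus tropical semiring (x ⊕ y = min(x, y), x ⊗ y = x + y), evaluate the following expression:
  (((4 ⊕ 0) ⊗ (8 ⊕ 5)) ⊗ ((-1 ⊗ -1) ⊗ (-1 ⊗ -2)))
(((4 ⊕ 0) ⊗ (8 ⊕ 5)) ⊗ ((-1 ⊗ -1) ⊗ (-1 ⊗ -2))) = 0

Expand innermost to outermost. Recall ⊕ takes the minimum of its arguments and ⊗ takes their sum. Working out the expression (((4 ⊕ 0) ⊗ (8 ⊕ 5)) ⊗ ((-1 ⊗ -1) ⊗ (-1 ⊗ -2))) gives 0.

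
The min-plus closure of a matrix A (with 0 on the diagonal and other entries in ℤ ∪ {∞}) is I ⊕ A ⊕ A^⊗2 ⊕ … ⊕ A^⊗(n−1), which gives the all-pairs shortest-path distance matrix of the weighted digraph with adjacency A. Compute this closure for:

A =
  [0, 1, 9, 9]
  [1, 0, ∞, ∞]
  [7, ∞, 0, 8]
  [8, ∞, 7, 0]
Closure =
  [0, 1, 9, 9]
  [1, 0, 10, 10]
  [7, 8, 0, 8]
  [8, 9, 7, 0]

This is the Floyd-Warshall all-pairs shortest-path computation. For each intermediate vertex k = 0, 1, …, 3, update dist[i][j] ← min(dist[i][j], dist[i][k] + dist[k][j]). The final matrix gives, for each (i, j), the minimum total weight of any directed path from i to j (possibly empty when i = j).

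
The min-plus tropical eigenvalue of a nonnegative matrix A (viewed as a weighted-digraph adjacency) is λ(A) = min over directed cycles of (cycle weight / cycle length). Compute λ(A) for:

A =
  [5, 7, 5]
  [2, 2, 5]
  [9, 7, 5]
λ(A) = 2

Enumerate directed cycles and compute their means (weight / length). Sample:
  cycle 0 → 0: weight = 5, length = 1, mean = 5/1 ≈ 5.000
  cycle 1 → 1: weight = 2, length = 1, mean = 2/1 ≈ 2.000
  cycle 2 → 2: weight = 5, length = 1, mean = 5/1 ≈ 5.000
  cycle 0 → 1 → 0: weight = 9, length = 2, mean = 9/2 ≈ 4.500
  cycle 0 → 2 → 0: weight = 14, length = 2, mean = 14/2 ≈ 7.000
  cycle 1 → 0 → 1: weight = 9, length = 2, mean = 9/2 ≈ 4.500
Minimum mean = 2.000, attained e.g. along the cycle 1 → 1 with weight 2 and length 1. So λ(A) = 2/1 = 2.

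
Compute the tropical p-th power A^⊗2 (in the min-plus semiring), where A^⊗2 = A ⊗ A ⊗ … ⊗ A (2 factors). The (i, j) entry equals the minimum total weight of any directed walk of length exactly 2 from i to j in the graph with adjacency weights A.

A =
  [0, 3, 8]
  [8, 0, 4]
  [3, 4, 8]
A^⊗2 =
  [0, 3, 7]
  [7, 0, 4]
  [3, 4, 8]

Each entry (A^⊗2)_ij equals the minimum over all length-2 walks i = v_0 → v_1 → … → v_2 = j of Σ_t A[v_t][v_{t+1}]. For example, for (i, j) = (0, 2) we minimise over 3 possible intermediate vertex sequences; the minimum is 7, attained along the walk 0 → 1 → 2.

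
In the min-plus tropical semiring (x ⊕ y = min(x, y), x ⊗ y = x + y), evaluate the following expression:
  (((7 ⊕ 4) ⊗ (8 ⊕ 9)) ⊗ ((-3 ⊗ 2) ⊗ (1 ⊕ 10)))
(((7 ⊕ 4) ⊗ (8 ⊕ 9)) ⊗ ((-3 ⊗ 2) ⊗ (1 ⊕ 10))) = 12

Expand innermost to outermost. Recall ⊕ takes the minimum of its arguments and ⊗ takes their sum. Working out the expression (((7 ⊕ 4) ⊗ (8 ⊕ 9)) ⊗ ((-3 ⊗ 2) ⊗ (1 ⊕ 10))) gives 12.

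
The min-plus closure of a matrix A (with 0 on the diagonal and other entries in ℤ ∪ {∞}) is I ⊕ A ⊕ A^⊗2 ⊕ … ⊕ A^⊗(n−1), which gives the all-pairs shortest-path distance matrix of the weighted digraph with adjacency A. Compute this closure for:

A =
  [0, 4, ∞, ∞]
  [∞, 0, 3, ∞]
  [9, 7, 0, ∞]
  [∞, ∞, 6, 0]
Closure =
  [0, 4, 7, ∞]
  [12, 0, 3, ∞]
  [9, 7, 0, ∞]
  [15, 13, 6, 0]

This is the Floyd-Warshall all-pairs shortest-path computation. For each intermediate vertex k = 0, 1, …, 3, update dist[i][j] ← min(dist[i][j], dist[i][k] + dist[k][j]). The final matrix gives, for each (i, j), the minimum total weight of any directed path from i to j (possibly empty when i = j).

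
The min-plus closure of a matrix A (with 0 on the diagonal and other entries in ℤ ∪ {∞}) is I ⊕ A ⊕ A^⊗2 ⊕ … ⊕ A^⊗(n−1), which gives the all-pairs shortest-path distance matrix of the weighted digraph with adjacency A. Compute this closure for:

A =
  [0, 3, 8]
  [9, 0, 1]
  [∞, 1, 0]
Closure =
  [0, 3, 4]
  [9, 0, 1]
  [10, 1, 0]

This is the Floyd-Warshall all-pairs shortest-path computation. For each intermediate vertex k = 0, 1, …, 2, update dist[i][j] ← min(dist[i][j], dist[i][k] + dist[k][j]). The final matrix gives, for each (i, j), the minimum total weight of any directed path from i to j (possibly empty when i = j).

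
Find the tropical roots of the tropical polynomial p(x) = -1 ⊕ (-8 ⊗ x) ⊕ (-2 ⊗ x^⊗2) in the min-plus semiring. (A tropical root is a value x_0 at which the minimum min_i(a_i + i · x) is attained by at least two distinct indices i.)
Roots: {-6, 7}

Each tropical root is a break point of the lower envelope of the lines y = a_i + i · x (there are 3 lines, with slopes 0, 1, ..., 2). Only the lines that attain the minimum somewhere contribute to roots; other lines are dominated. Here the surviving (envelope) indices are i = 2, i = 1, i = 0.
Intersections between consecutive envelope lines give the roots: for adjacent envelope indices i < j the intersection is x = (a_i − a_j) / (j − i). Reading off the sorted break points: {-6, 7}.
Verification: at each break x_0, at least two indices attain the minimum of min_i(a_i + i · x_0).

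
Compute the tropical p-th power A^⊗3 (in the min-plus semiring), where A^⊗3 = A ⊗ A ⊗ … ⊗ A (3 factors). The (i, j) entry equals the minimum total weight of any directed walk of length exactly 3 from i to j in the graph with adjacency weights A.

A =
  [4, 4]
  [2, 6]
A^⊗3 =
  [10, 10]
  [8, 10]

Each entry (A^⊗3)_ij equals the minimum over all length-3 walks i = v_0 → v_1 → … → v_3 = j of Σ_t A[v_t][v_{t+1}]. For example, for (i, j) = (0, 1) we minimise over 4 possible intermediate vertex sequences; the minimum is 10, attained along the walk 0 → 1 → 0 → 1.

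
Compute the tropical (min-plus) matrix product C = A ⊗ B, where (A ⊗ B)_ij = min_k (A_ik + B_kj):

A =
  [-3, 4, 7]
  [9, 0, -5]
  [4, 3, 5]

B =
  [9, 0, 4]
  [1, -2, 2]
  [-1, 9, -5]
A ⊗ B =
  [5, -3, 1]
  [-6, -2, -10]
  [4, 1, 0]

Apply the min-plus product entry-by-entry:
  C[0][0] = min over k of (A[0][0] + B[0][0] = -3 + 9 = 6, A[0][1] + B[1][0] = 4 + 1 = 5, A[0][2] + B[2][0] = 7 + -1 = 6) = 5 (attained at k = 1)
  C[0][1] = min over k of (A[0][0] + B[0][1] = -3 + 0 = -3, A[0][1] + B[1][1] = 4 + -2 = 2, A[0][2] + B[2][1] = 7 + 9 = 16) = -3 (attained at k = 0)
  C[0][2] = min over k of (A[0][0] + B[0][2] = -3 + 4 = 1, A[0][1] + B[1][2] = 4 + 2 = 6, A[0][2] + B[2][2] = 7 + -5 = 2) = 1 (attained at k = 0)
  C[1][0] = min over k of (A[1][0] + B[0][0] = 9 + 9 = 18, A[1][1] + B[1][0] = 0 + 1 = 1, A[1][2] + B[2][0] = -5 + -1 = -6) = -6 (attained at k = 2)
  C[1][1] = min over k of (A[1][0] + B[0][1] = 9 + 0 = 9, A[1][1] + B[1][1] = 0 + -2 = -2, A[1][2] + B[2][1] = -5 + 9 = 4) = -2 (attained at k = 1)
  C[1][2] = min over k of (A[1][0] + B[0][2] = 9 + 4 = 13, A[1][1] + B[1][2] = 0 + 2 = 2, A[1][2] + B[2][2] = -5 + -5 = -10) = -10 (attained at k = 2)
  C[2][0] = min over k of (A[2][0] + B[0][0] = 4 + 9 = 13, A[2][1] + B[1][0] = 3 + 1 = 4, A[2][2] + B[2][0] = 5 + -1 = 4) = 4 (attained at k = 1)
  C[2][1] = min over k of (A[2][0] + B[0][1] = 4 + 0 = 4, A[2][1] + B[1][1] = 3 + -2 = 1, A[2][2] + B[2][1] = 5 + 9 = 14) = 1 (attained at k = 1)
  C[2][2] = min over k of (A[2][0] + B[0][2] = 4 + 4 = 8, A[2][1] + B[1][2] = 3 + 2 = 5, A[2][2] + B[2][2] = 5 + -5 = 0) = 0 (attained at k = 2)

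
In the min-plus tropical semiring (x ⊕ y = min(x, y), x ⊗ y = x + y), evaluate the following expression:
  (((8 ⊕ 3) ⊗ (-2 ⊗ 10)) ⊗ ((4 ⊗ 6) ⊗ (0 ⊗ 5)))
(((8 ⊕ 3) ⊗ (-2 ⊗ 10)) ⊗ ((4 ⊗ 6) ⊗ (0 ⊗ 5))) = 26

Expand innermost to outermost. Recall ⊕ takes the minimum of its arguments and ⊗ takes their sum. Working out the expression (((8 ⊕ 3) ⊗ (-2 ⊗ 10)) ⊗ ((4 ⊗ 6) ⊗ (0 ⊗ 5))) gives 26.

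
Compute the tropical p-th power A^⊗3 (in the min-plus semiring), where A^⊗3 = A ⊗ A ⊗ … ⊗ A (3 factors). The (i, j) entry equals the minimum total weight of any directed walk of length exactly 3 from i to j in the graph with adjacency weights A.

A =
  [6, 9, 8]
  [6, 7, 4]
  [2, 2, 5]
A^⊗3 =
  [15, 15, 14]
  [11, 11, 10]
  [8, 8, 11]

Each entry (A^⊗3)_ij equals the minimum over all length-3 walks i = v_0 → v_1 → … → v_3 = j of Σ_t A[v_t][v_{t+1}]. For example, for (i, j) = (0, 2) we minimise over 9 possible intermediate vertex sequences; the minimum is 14, attained along the walk 0 → 2 → 1 → 2.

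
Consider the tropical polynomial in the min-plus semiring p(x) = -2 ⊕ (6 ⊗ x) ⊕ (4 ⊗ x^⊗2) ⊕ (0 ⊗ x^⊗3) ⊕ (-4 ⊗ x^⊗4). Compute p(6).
p(6) = -2

A tropical monomial a ⊗ x^⊗i evaluates to a + i · x. Evaluating each term at x = 6:
  Term 0 contributes -2 + 0 · 6 = -2
  Term 1 contributes 6 + 1 · 6 = 12
  Term 2 contributes 4 + 2 · 6 = 16
  Term 3 contributes 0 + 3 · 6 = 18
  Term 4 contributes -4 + 4 · 6 = 20
p(6) = ⊕ of these = min[-2, 12, 16, 18, 20] = -2.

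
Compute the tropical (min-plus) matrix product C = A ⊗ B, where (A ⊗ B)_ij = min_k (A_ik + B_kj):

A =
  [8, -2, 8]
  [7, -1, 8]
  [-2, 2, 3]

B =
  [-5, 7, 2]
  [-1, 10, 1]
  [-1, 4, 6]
A ⊗ B =
  [-3, 8, -1]
  [-2, 9, 0]
  [-7, 5, 0]

Apply the min-plus product entry-by-entry:
  C[0][0] = min over k of (A[0][0] + B[0][0] = 8 + -5 = 3, A[0][1] + B[1][0] = -2 + -1 = -3, A[0][2] + B[2][0] = 8 + -1 = 7) = -3 (attained at k = 1)
  C[0][1] = min over k of (A[0][0] + B[0][1] = 8 + 7 = 15, A[0][1] + B[1][1] = -2 + 10 = 8, A[0][2] + B[2][1] = 8 + 4 = 12) = 8 (attained at k = 1)
  C[0][2] = min over k of (A[0][0] + B[0][2] = 8 + 2 = 10, A[0][1] + B[1][2] = -2 + 1 = -1, A[0][2] + B[2][2] = 8 + 6 = 14) = -1 (attained at k = 1)
  C[1][0] = min over k of (A[1][0] + B[0][0] = 7 + -5 = 2, A[1][1] + B[1][0] = -1 + -1 = -2, A[1][2] + B[2][0] = 8 + -1 = 7) = -2 (attained at k = 1)
  C[1][1] = min over k of (A[1][0] + B[0][1] = 7 + 7 = 14, A[1][1] + B[1][1] = -1 + 10 = 9, A[1][2] + B[2][1] = 8 + 4 = 12) = 9 (attained at k = 1)
  C[1][2] = min over k of (A[1][0] + B[0][2] = 7 + 2 = 9, A[1][1] + B[1][2] = -1 + 1 = 0, A[1][2] + B[2][2] = 8 + 6 = 14) = 0 (attained at k = 1)
  C[2][0] = min over k of (A[2][0] + B[0][0] = -2 + -5 = -7, A[2][1] + B[1][0] = 2 + -1 = 1, A[2][2] + B[2][0] = 3 + -1 = 2) = -7 (attained at k = 0)
  C[2][1] = min over k of (A[2][0] + B[0][1] = -2 + 7 = 5, A[2][1] + B[1][1] = 2 + 10 = 12, A[2][2] + B[2][1] = 3 + 4 = 7) = 5 (attained at k = 0)
  C[2][2] = min over k of (A[2][0] + B[0][2] = -2 + 2 = 0, A[2][1] + B[1][2] = 2 + 1 = 3, A[2][2] + B[2][2] = 3 + 6 = 9) = 0 (attained at k = 0)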